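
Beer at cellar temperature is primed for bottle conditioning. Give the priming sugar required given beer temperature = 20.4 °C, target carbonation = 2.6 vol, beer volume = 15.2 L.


residual = 14.695·(0.01821 + 0.09011·e^(−0.04·T));  sugar = (target − residual)·4.0·V
residual = 14.695·(0.01821 + 0.09011·e^(−0.04·20.4)) = 0.8531
sugar = (2.6 − 0.8531)·4.0·15.2

106.2092 g


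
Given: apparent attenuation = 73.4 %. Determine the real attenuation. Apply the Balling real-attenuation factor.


RA = AA · 0.8192
RA = 73.4 · 0.8192

60.1293 %


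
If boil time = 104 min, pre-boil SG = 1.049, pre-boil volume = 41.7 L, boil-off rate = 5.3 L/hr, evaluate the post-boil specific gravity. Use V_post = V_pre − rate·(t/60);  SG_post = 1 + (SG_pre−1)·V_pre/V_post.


V_post = 41.7 − 5.3·(104/60) = 32.5133
SG_post = 1 + (1.049 − 1)·41.7/32.5133

1.0628


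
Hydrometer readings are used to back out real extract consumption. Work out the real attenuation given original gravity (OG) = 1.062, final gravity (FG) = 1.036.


AA = (OG−FG)/(OG−1)·100;  RA = AA·0.8192
AA = (1.062 − 1.036)/(1.062 − 1)·100 = 41.9355
RA = 41.9355·0.8192

34.3535 %


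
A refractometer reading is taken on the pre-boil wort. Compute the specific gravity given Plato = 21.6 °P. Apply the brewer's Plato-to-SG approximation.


SG = 259/(259 − P)
SG = 259/(259 − 21.6)

1.0910


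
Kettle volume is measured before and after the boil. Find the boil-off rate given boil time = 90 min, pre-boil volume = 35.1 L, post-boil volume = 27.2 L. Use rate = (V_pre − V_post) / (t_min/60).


rate = (35.1 − 27.2) / (90/60)

5.2667 L/hr


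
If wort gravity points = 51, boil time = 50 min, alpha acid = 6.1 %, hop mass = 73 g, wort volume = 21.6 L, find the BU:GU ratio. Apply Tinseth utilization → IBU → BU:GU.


U = 1.65·0.000125^(GP/1000)·(1−e^(−0.04t))/4.15;  IBU = (α/100)·m·U·1000/V;  BU:GU = IBU/GP
U = 1.65·0.000125^(51/1000)·(1−e^(−0.04·50))/4.15 = 0.2174
IBU = (6.1/100)·73·0.2174·1000/21.6 = 44.8152
BU:GU = 44.8152/51

0.8787


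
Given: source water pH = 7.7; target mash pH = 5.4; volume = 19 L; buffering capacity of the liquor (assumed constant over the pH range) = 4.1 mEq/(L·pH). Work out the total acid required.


acid = buffering capacity · (pH_source − pH_target) · V
acid = 4.1 · (7.7 − 5.4) · 19

179.1700 mEq


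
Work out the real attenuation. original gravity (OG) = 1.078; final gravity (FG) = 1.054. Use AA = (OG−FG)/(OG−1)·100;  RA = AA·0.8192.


AA = (1.078 − 1.054)/(1.078 − 1)·100 = 30.7692
RA = 30.7692·0.8192

25.2062 %


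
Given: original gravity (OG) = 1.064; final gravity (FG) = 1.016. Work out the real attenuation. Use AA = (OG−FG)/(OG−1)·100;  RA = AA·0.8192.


AA = (1.064 − 1.016)/(1.064 − 1)·100 = 75.0000
RA = 75.0000·0.8192

61.4400 %


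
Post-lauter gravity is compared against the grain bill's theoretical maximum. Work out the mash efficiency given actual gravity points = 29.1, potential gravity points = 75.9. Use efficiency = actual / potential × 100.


efficiency = 29.1 / 75.9 × 100

38.3399 %


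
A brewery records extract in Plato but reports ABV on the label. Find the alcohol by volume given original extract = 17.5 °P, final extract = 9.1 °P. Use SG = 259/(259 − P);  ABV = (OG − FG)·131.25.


OG = 259/(259 − 17.5) = 1.0725
FG = 259/(259 − 9.1) = 1.0364
ABV = (1.0725 − 1.0364)·131.25

4.7315 % ABV


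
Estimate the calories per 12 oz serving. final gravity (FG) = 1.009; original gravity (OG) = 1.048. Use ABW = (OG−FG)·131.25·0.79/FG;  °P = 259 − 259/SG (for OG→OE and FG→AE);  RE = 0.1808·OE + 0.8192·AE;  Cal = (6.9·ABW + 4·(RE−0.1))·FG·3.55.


ABW = (1.048 − 1.009)·131.25·0.79/1.009 = 4.0077
OE = 259 − 259/1.048 = 11.8626 °P
AE = 259 − 259/1.009 = 2.3102 °P
RE = 0.1808·11.8626 + 0.8192·2.3102 = 4.0373 °P
Cal = (6.9·4.0077 + 4·(4.0373−0.1))·1.009·3.55

155.4657 kcal


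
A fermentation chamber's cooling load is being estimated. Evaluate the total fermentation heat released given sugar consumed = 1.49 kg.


Q = m_sugar · 590 kJ/kg
Q = 1.49 · 590

879.1000 kJ


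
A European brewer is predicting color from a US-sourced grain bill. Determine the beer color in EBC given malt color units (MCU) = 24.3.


SRM = 1.4922·MCU^0.6859;  EBC = SRM·1.97
SRM = 1.4922·24.3^0.6859 = 13.3111
EBC = 13.3111·1.97

26.2229 EBC


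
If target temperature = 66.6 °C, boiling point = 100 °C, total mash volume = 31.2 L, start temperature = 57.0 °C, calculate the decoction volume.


V_dec = V_total·(T_target − T_start)/(T_boil − T_start)
V_dec = 31.2·(66.6 − 57.0)/(100 − 57.0)

6.9656 L


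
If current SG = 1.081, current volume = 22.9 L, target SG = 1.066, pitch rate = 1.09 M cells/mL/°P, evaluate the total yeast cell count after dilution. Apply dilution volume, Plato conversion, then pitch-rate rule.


V_w = V·((SG_c−1)/(SG_t−1)−1);  °P = 259 − 259/SG_t;  cells = rate·(V+V_w)·°P
V_w = 22.9·((1.081−1)/(1.066−1)−1) = 5.2045
V_final = 22.9 + 5.2045 = 28.1045
°P = 259 − 259/1.066 = 16.0356
cells = 1.09·28.1045·16.0356

491.2353 billion cells


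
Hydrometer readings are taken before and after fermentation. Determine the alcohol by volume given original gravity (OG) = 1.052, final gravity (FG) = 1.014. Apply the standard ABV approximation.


ABV = (OG − FG) · 131.25
ABV = (1.052 − 1.014) · 131.25

4.9875 % ABV


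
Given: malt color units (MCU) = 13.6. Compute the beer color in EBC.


SRM = 1.4922·MCU^0.6859;  EBC = SRM·1.97
SRM = 1.4922·13.6^0.6859 = 8.9397
EBC = 8.9397·1.97

17.6111 EBC


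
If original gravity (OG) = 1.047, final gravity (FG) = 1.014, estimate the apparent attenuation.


AA = (OG − FG)/(OG − 1) · 100
AA = (1.047 − 1.014)/(1.047 − 1) · 100

70.2128 %


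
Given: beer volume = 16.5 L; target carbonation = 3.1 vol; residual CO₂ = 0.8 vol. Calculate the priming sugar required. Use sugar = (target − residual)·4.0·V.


sugar = (3.1 − 0.8)·4.0·16.5

151.8000 g


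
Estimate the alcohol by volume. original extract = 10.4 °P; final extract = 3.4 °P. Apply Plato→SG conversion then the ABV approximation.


SG = 259/(259 − P);  ABV = (OG − FG)·131.25
OG = 259/(259 − 10.4) = 1.0418
FG = 259/(259 − 3.4) = 1.0133
ABV = (1.0418 − 1.0133)·131.25

3.7449 % ABV


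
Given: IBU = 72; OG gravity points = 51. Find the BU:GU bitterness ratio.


BU:GU = IBU / OG_points
BU:GU = 72 / 51

1.4118


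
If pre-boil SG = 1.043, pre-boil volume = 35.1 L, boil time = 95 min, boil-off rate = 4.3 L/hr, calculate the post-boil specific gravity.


V_post = V_pre − rate·(t/60);  SG_post = 1 + (SG_pre−1)·V_pre/V_post
V_post = 35.1 − 4.3·(95/60) = 28.2917
SG_post = 1 + (1.043 − 1)·35.1/28.2917

1.0533


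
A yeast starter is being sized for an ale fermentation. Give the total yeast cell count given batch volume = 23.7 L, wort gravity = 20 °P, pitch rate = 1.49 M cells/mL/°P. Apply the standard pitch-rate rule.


cells (billions) = rate · V_L · °P
cells = 1.49 · 23.7 · 20

706.2600 billion cells


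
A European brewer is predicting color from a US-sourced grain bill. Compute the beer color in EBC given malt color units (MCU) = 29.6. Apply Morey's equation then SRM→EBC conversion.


SRM = 1.4922·MCU^0.6859;  EBC = SRM·1.97
SRM = 1.4922·29.6^0.6859 = 15.2400
EBC = 15.2400·1.97

30.0229 EBC


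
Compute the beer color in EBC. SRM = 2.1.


EBC = SRM · 1.97
EBC = 2.1 · 1.97

4.1370 EBC


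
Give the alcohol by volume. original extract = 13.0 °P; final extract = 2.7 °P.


SG = 259/(259 − P);  ABV = (OG − FG)·131.25
OG = 259/(259 − 13.0) = 1.0528
FG = 259/(259 − 2.7) = 1.0105
ABV = (1.0528 − 1.0105)·131.25

5.5533 % ABV


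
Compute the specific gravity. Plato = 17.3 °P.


SG = 259/(259 − P)
SG = 259/(259 − 17.3)

1.0716


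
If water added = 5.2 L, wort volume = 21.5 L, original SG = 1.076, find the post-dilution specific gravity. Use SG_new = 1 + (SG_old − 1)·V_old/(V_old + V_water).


pts = (1.076 − 1)·1000·21.5/(21.5 + 5.2) = 61.1985
SG_new = 1 + 61.1985/1000

1.0612


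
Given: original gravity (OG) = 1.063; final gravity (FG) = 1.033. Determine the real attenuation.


AA = (OG−FG)/(OG−1)·100;  RA = AA·0.8192
AA = (1.063 − 1.033)/(1.063 − 1)·100 = 47.6190
RA = 47.6190·0.8192

39.0095 %


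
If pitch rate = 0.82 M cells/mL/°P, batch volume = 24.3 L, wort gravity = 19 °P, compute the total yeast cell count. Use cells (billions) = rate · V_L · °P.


cells = 0.82 · 24.3 · 19

378.5940 billion cells


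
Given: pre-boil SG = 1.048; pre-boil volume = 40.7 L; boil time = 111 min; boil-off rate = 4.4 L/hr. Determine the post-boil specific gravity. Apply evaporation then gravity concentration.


V_post = V_pre − rate·(t/60);  SG_post = 1 + (SG_pre−1)·V_pre/V_post
V_post = 40.7 − 4.4·(111/60) = 32.5600
SG_post = 1 + (1.048 − 1)·40.7/32.5600

1.0600


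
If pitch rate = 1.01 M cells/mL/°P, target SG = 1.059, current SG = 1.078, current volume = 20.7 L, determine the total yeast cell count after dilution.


V_w = V·((SG_c−1)/(SG_t−1)−1);  °P = 259 − 259/SG_t;  cells = rate·(V+V_w)·°P
V_w = 20.7·((1.078−1)/(1.059−1)−1) = 6.6661
V_final = 20.7 + 6.6661 = 27.3661
°P = 259 − 259/1.059 = 14.4297
cells = 1.01·27.3661·14.4297

398.8321 billion cells


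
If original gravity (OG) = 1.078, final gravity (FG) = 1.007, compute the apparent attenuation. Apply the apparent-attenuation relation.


AA = (OG − FG)/(OG − 1) · 100
AA = (1.078 − 1.007)/(1.078 − 1) · 100

91.0256 %


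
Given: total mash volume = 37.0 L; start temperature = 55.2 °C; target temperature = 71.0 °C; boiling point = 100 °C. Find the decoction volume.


V_dec = V_total·(T_target − T_start)/(T_boil − T_start)
V_dec = 37.0·(71.0 − 55.2)/(100 − 55.2)

13.0491 L


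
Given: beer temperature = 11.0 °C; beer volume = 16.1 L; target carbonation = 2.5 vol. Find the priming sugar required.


residual = 14.695·(0.01821 + 0.09011·e^(−0.04·T));  sugar = (target − residual)·4.0·V
residual = 14.695·(0.01821 + 0.09011·e^(−0.04·11.0)) = 1.1204
sugar = (2.5 − 1.1204)·4.0·16.1

88.8458 g


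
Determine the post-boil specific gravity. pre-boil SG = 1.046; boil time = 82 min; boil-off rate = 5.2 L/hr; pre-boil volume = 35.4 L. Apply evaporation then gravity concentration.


V_post = V_pre − rate·(t/60);  SG_post = 1 + (SG_pre−1)·V_pre/V_post
V_post = 35.4 − 5.2·(82/60) = 28.2933
SG_post = 1 + (1.046 − 1)·35.4/28.2933

1.0576


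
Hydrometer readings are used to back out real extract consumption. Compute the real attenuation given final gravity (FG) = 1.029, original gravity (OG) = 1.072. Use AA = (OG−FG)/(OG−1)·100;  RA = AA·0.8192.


AA = (1.072 − 1.029)/(1.072 − 1)·100 = 59.7222
RA = 59.7222·0.8192

48.9244 %


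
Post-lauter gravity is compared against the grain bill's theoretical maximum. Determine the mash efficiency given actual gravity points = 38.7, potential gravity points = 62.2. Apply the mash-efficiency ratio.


efficiency = actual / potential × 100
efficiency = 38.7 / 62.2 × 100

62.2186 %


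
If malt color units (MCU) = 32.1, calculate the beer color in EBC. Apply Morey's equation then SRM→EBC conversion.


SRM = 1.4922·MCU^0.6859;  EBC = SRM·1.97
SRM = 1.4922·32.1^0.6859 = 16.1116
EBC = 16.1116·1.97

31.7399 EBC


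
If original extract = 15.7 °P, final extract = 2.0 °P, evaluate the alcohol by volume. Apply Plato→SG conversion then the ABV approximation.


SG = 259/(259 − P);  ABV = (OG − FG)·131.25
OG = 259/(259 − 15.7) = 1.0645
FG = 259/(259 − 2.0) = 1.0078
ABV = (1.0645 − 1.0078)·131.25

7.4481 % ABV


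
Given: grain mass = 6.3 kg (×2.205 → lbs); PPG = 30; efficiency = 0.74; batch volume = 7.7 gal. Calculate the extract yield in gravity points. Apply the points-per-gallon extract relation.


points = lbs × PPG × eff / vol
lbs = 6.3 × 2.205 = 13.8915
points = 13.8915 × 30 × 0.74 / 7.7

40.0508 points


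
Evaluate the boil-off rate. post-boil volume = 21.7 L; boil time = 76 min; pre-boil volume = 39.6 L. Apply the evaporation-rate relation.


rate = (V_pre − V_post) / (t_min/60)
rate = (39.6 − 21.7) / (76/60)

14.1316 L/hr


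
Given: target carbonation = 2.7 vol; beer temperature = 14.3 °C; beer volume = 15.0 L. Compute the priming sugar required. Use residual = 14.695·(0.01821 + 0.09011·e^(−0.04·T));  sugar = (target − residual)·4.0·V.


residual = 14.695·(0.01821 + 0.09011·e^(−0.04·14.3)) = 1.0149
sugar = (2.7 − 1.0149)·4.0·15.0

101.1030 g


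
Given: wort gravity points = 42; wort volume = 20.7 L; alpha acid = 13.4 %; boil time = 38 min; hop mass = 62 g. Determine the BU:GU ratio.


U = 1.65·0.000125^(GP/1000)·(1−e^(−0.04t))/4.15;  IBU = (α/100)·m·U·1000/V;  BU:GU = IBU/GP
U = 1.65·0.000125^(42/1000)·(1−e^(−0.04·38))/4.15 = 0.2130
IBU = (13.4/100)·62·0.2130·1000/20.7 = 85.4758
BU:GU = 85.4758/42

2.0351


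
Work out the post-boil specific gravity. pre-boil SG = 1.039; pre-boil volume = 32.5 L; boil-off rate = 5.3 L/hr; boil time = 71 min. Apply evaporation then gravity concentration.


V_post = V_pre − rate·(t/60);  SG_post = 1 + (SG_pre−1)·V_pre/V_post
V_post = 32.5 − 5.3·(71/60) = 26.2283
SG_post = 1 + (1.039 − 1)·32.5/26.2283

1.0483


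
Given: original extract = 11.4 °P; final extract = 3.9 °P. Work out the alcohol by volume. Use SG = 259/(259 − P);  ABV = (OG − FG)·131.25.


OG = 259/(259 − 11.4) = 1.0460
FG = 259/(259 − 3.9) = 1.0153
ABV = (1.0460 − 1.0153)·131.25

4.0364 % ABV


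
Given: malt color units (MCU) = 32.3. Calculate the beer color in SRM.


SRM = 1.4922 · MCU^0.6859
SRM = 1.4922 · 32.3^0.6859

16.1804 SRM


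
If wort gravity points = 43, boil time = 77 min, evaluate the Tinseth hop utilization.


U = 1.65·0.000125^(GP/1000) · (1 − e^(−0.04·t))/4.15
bigness = 1.65·0.000125^(43/1000) = 1.1211
boil_factor = (1 − e^(−0.04·77))/4.15 = 0.2299
U = 1.1211 · 0.2299

0.2577


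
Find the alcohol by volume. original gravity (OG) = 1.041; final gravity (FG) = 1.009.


ABV = (OG − FG) · 131.25
ABV = (1.041 − 1.009) · 131.25

4.2000 % ABV


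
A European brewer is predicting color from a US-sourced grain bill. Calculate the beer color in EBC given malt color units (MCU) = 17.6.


SRM = 1.4922·MCU^0.6859;  EBC = SRM·1.97
SRM = 1.4922·17.6^0.6859 = 10.6690
EBC = 10.6690·1.97

21.0180 EBC


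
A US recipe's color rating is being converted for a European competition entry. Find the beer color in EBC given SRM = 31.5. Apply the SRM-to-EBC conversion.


EBC = SRM · 1.97
EBC = 31.5 · 1.97

62.0550 EBC


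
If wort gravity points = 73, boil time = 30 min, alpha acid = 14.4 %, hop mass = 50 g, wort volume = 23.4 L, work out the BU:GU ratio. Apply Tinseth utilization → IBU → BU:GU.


U = 1.65·0.000125^(GP/1000)·(1−e^(−0.04t))/4.15;  IBU = (α/100)·m·U·1000/V;  BU:GU = IBU/GP
U = 1.65·0.000125^(73/1000)·(1−e^(−0.04·30))/4.15 = 0.1442
IBU = (14.4/100)·50·0.1442·1000/23.4 = 44.3592
BU:GU = 44.3592/73

0.6077


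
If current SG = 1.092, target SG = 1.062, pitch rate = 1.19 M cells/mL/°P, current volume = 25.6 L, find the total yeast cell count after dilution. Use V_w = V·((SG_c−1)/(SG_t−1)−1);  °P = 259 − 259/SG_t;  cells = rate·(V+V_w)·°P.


V_w = 25.6·((1.092−1)/(1.062−1)−1) = 12.3871
V_final = 25.6 + 12.3871 = 37.9871
°P = 259 − 259/1.062 = 15.1205
cells = 1.19·37.9871·15.1205

683.5181 billion cells


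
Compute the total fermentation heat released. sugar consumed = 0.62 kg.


Q = m_sugar · 590 kJ/kg
Q = 0.62 · 590

365.8000 kJ


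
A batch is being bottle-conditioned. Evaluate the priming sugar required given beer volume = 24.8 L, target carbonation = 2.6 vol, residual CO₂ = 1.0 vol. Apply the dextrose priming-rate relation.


sugar = (target − residual)·4.0·V
sugar = (2.6 − 1.0)·4.0·24.8

158.7200 g


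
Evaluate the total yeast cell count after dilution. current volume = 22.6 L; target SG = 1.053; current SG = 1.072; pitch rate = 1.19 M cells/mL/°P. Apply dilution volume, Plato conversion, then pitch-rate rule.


V_w = V·((SG_c−1)/(SG_t−1)−1);  °P = 259 − 259/SG_t;  cells = rate·(V+V_w)·°P
V_w = 22.6·((1.072−1)/(1.053−1)−1) = 8.1019
V_final = 22.6 + 8.1019 = 30.7019
°P = 259 − 259/1.053 = 13.0361
cells = 1.19·30.7019·13.0361

476.2766 billion cells


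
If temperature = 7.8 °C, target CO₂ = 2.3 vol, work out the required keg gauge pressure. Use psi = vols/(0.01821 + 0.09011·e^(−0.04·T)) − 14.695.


psi = 2.3/(0.01821 + 0.09011·e^(−0.04·7.8)) − 14.695

12.6310 psi


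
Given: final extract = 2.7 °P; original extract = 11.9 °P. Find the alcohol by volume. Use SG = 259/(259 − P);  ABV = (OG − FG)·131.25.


OG = 259/(259 − 11.9) = 1.0482
FG = 259/(259 − 2.7) = 1.0105
ABV = (1.0482 − 1.0105)·131.25

4.9382 % ABV


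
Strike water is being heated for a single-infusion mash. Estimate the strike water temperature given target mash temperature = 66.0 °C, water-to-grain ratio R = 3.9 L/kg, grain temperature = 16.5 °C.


T_strike = (0.41/R)·(T_mash − T_grain) + T_mash
T_strike = (0.41/3.9)·(66.0 − 16.5) + 66.0

71.2038 °C


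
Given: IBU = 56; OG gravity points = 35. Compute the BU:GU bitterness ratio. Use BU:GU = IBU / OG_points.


BU:GU = 56 / 35

1.6000


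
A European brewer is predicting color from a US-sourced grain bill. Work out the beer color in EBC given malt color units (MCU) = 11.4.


SRM = 1.4922·MCU^0.6859;  EBC = SRM·1.97
SRM = 1.4922·11.4^0.6859 = 7.9206
EBC = 7.9206·1.97

15.6036 EBC


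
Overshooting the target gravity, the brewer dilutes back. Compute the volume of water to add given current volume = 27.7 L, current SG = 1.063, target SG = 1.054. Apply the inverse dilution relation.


V_water = V·((SG_curr − 1)/(SG_target − 1) − 1)
V_water = 27.7·((1.063 − 1)/(1.054 − 1) − 1)

4.6167 L


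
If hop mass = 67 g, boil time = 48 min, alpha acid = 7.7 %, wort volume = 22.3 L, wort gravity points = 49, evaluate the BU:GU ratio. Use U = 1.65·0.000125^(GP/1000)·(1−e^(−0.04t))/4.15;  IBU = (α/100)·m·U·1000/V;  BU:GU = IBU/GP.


U = 1.65·0.000125^(49/1000)·(1−e^(−0.04·48))/4.15 = 0.2184
IBU = (7.7/100)·67·0.2184·1000/22.3 = 50.5352
BU:GU = 50.5352/49

1.0313


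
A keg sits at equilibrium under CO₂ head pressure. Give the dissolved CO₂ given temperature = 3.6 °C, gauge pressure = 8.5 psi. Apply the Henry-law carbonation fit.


vols = (P + 14.695)·(0.01821 + 0.09011·e^(−0.04·T))
vols = (8.5 + 14.695)·(0.01821 + 0.09011·e^(−0.04·3.6))

2.2322 volumes


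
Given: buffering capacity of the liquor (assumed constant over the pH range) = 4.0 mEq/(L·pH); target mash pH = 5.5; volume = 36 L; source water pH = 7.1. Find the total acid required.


acid = buffering capacity · (pH_source − pH_target) · V
acid = 4.0 · (7.1 − 5.5) · 36

230.4000 mEq


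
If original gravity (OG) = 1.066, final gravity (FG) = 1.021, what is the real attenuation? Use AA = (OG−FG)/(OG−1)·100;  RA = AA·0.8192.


AA = (1.066 − 1.021)/(1.066 − 1)·100 = 68.1818
RA = 68.1818·0.8192

55.8545 %


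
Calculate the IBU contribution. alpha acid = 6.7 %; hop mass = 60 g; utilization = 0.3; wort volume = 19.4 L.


IBU = (α/100)·mass·U·1000 / V
IBU = (6.7/100)·60·0.3·1000 / 19.4

62.1649 IBU


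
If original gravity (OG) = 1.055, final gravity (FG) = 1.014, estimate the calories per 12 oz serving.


ABW = (OG−FG)·131.25·0.79/FG;  °P = 259 − 259/SG (for OG→OE and FG→AE);  RE = 0.1808·OE + 0.8192·AE;  Cal = (6.9·ABW + 4·(RE−0.1))·FG·3.55
ABW = (1.055 − 1.014)·131.25·0.79/1.014 = 4.1925
OE = 259 − 259/1.055 = 13.5024 °P
AE = 259 − 259/1.014 = 3.5759 °P
RE = 0.1808·13.5024 + 0.8192·3.5759 = 5.3706 °P
Cal = (6.9·4.1925 + 4·(5.3706−0.1))·1.014·3.55

180.0237 kcal


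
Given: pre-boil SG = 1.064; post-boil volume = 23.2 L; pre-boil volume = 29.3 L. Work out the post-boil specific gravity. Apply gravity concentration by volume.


SG_post = 1 + (SG_pre − 1)·V_pre/V_post
pts_pre = (1.064 − 1)·1000 = 64.0000
pts_post = 64.0000·29.3/23.2 = 80.8276
SG_post = 1 + 80.8276/1000

1.0808


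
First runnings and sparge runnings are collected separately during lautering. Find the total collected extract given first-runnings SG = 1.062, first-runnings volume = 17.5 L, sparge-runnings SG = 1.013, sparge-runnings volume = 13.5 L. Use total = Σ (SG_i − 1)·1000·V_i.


first = (1.062 − 1)·1000·17.5 = 1085.0000
sparge = (1.013 − 1)·1000·13.5 = 175.5000
total = 1085.0000 + 175.5000

1260.5000 gravity·L


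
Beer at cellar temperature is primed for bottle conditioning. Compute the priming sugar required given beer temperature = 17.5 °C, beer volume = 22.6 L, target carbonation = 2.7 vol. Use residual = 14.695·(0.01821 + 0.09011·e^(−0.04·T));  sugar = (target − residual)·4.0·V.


residual = 14.695·(0.01821 + 0.09011·e^(−0.04·17.5)) = 0.9252
sugar = (2.7 − 0.9252)·4.0·22.6

160.4458 g


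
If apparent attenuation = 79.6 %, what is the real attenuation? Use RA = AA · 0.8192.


RA = 79.6 · 0.8192

65.2083 %


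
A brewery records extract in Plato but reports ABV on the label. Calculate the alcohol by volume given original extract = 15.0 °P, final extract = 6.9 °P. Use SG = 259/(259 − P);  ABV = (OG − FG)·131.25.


OG = 259/(259 − 15.0) = 1.0615
FG = 259/(259 − 6.9) = 1.0274
ABV = (1.0615 − 1.0274)·131.25

4.4763 % ABV


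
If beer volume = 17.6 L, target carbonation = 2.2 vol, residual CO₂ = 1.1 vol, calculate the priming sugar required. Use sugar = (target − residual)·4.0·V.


sugar = (2.2 − 1.1)·4.0·17.6

77.4400 g


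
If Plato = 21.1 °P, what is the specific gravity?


SG = 259/(259 − P)
SG = 259/(259 − 21.1)

1.0887


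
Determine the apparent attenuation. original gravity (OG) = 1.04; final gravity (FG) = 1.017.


AA = (OG − FG)/(OG − 1) · 100
AA = (1.04 − 1.017)/(1.04 − 1) · 100

57.5000 %


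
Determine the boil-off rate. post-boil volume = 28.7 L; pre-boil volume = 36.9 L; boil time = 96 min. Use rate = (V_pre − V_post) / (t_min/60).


rate = (36.9 − 28.7) / (96/60)

5.1250 L/hr


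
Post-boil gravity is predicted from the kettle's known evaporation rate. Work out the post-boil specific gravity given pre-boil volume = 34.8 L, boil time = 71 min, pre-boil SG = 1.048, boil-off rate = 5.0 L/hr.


V_post = V_pre − rate·(t/60);  SG_post = 1 + (SG_pre−1)·V_pre/V_post
V_post = 34.8 − 5.0·(71/60) = 28.8833
SG_post = 1 + (1.048 − 1)·34.8/28.8833

1.0578


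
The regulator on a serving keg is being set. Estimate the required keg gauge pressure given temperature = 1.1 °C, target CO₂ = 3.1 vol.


psi = vols/(0.01821 + 0.09011·e^(−0.04·T)) − 14.695
psi = 3.1/(0.01821 + 0.09011·e^(−0.04·1.1)) − 14.695

14.9868 psi


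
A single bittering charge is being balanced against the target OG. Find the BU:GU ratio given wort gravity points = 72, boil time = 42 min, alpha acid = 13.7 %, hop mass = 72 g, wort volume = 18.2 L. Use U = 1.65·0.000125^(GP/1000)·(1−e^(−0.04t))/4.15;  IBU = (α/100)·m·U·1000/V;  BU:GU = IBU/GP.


U = 1.65·0.000125^(72/1000)·(1−e^(−0.04·42))/4.15 = 0.1694
IBU = (13.7/100)·72·0.1694·1000/18.2 = 91.7952
BU:GU = 91.7952/72

1.2749


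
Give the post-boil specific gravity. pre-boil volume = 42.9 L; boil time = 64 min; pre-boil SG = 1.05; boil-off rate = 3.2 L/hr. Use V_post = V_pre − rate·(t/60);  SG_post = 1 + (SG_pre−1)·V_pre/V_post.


V_post = 42.9 − 3.2·(64/60) = 39.4867
SG_post = 1 + (1.05 − 1)·42.9/39.4867

1.0543


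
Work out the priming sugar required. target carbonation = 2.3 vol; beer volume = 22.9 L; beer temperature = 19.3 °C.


residual = 14.695·(0.01821 + 0.09011·e^(−0.04·T));  sugar = (target − residual)·4.0·V
residual = 14.695·(0.01821 + 0.09011·e^(−0.04·19.3)) = 0.8795
sugar = (2.3 − 0.8795)·4.0·22.9

130.1199 g


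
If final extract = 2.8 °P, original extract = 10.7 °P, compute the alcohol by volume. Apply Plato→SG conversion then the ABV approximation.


SG = 259/(259 − P);  ABV = (OG − FG)·131.25
OG = 259/(259 − 10.7) = 1.0431
FG = 259/(259 − 2.8) = 1.0109
ABV = (1.0431 − 1.0109)·131.25

4.2215 % ABV


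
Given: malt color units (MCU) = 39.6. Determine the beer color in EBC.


SRM = 1.4922·MCU^0.6859;  EBC = SRM·1.97
SRM = 1.4922·39.6^0.6859 = 18.6074
EBC = 18.6074·1.97

36.6566 EBC


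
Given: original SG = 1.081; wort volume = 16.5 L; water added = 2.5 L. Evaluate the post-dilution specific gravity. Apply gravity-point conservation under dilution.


SG_new = 1 + (SG_old − 1)·V_old/(V_old + V_water)
pts = (1.081 − 1)·1000·16.5/(16.5 + 2.5) = 70.3421
SG_new = 1 + 70.3421/1000

1.0703


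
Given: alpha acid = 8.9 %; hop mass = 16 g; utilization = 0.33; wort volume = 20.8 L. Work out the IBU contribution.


IBU = (α/100)·mass·U·1000 / V
IBU = (8.9/100)·16·0.33·1000 / 20.8

22.5923 IBU


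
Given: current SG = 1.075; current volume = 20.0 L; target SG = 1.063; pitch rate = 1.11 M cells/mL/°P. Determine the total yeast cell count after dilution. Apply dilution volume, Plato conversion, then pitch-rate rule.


V_w = V·((SG_c−1)/(SG_t−1)−1);  °P = 259 − 259/SG_t;  cells = rate·(V+V_w)·°P
V_w = 20.0·((1.075−1)/(1.063−1)−1) = 3.8095
V_final = 20.0 + 3.8095 = 23.8095
°P = 259 − 259/1.063 = 15.3500
cells = 1.11·23.8095·15.3500

405.6773 billion cells


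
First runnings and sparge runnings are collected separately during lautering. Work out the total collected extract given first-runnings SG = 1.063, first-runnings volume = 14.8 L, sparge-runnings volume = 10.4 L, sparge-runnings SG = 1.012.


total = Σ (SG_i − 1)·1000·V_i
first = (1.063 − 1)·1000·14.8 = 932.4000
sparge = (1.012 − 1)·1000·10.4 = 124.8000
total = 932.4000 + 124.8000

1057.2000 gravity·L


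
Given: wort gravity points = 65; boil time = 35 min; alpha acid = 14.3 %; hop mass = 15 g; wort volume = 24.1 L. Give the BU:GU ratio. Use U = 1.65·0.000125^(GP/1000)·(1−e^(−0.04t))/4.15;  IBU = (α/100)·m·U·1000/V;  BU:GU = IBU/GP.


U = 1.65·0.000125^(65/1000)·(1−e^(−0.04·35))/4.15 = 0.1670
IBU = (14.3/100)·15·0.1670·1000/24.1 = 14.8653
BU:GU = 14.8653/65

0.2287


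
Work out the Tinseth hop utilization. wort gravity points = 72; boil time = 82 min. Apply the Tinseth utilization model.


U = 1.65·0.000125^(GP/1000) · (1 − e^(−0.04·t))/4.15
bigness = 1.65·0.000125^(72/1000) = 0.8639
boil_factor = (1 − e^(−0.04·82))/4.15 = 0.2319
U = 0.8639 · 0.2319

0.2003


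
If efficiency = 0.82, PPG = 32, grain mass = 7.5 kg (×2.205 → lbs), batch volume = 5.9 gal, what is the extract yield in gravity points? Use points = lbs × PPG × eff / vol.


lbs = 7.5 × 2.205 = 16.5375
points = 16.5375 × 32 × 0.82 / 5.9

73.5498 points


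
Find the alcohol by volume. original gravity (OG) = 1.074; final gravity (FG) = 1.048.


ABV = (OG − FG) · 131.25
ABV = (1.074 − 1.048) · 131.25

3.4125 % ABV


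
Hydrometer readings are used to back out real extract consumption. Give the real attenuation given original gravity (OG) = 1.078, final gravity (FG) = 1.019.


AA = (OG−FG)/(OG−1)·100;  RA = AA·0.8192
AA = (1.078 − 1.019)/(1.078 − 1)·100 = 75.6410
RA = 75.6410·0.8192

61.9651 %


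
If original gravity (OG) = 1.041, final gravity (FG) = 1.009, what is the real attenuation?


AA = (OG−FG)/(OG−1)·100;  RA = AA·0.8192
AA = (1.041 − 1.009)/(1.041 − 1)·100 = 78.0488
RA = 78.0488·0.8192

63.9376 %


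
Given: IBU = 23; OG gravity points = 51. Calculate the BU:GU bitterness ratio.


BU:GU = IBU / OG_points
BU:GU = 23 / 51

0.4510


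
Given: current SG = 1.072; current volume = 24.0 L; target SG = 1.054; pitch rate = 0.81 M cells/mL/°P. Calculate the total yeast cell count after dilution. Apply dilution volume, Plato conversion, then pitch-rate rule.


V_w = V·((SG_c−1)/(SG_t−1)−1);  °P = 259 − 259/SG_t;  cells = rate·(V+V_w)·°P
V_w = 24.0·((1.072−1)/(1.054−1)−1) = 8.0000
V_final = 24.0 + 8.0000 = 32.0000
°P = 259 − 259/1.054 = 13.2694
cells = 0.81·32.0000·13.2694

343.9441 billion cells


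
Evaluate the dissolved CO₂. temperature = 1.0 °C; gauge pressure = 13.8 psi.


vols = (P + 14.695)·(0.01821 + 0.09011·e^(−0.04·T))
vols = (13.8 + 14.695)·(0.01821 + 0.09011·e^(−0.04·1.0))

2.9859 volumes


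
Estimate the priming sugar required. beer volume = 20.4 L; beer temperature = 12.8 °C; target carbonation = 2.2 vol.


residual = 14.695·(0.01821 + 0.09011·e^(−0.04·T));  sugar = (target − residual)·4.0·V
residual = 14.695·(0.01821 + 0.09011·e^(−0.04·12.8)) = 1.0612
sugar = (2.2 − 1.0612)·4.0·20.4

92.9291 g


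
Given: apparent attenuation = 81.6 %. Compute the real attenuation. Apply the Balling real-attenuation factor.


RA = AA · 0.8192
RA = 81.6 · 0.8192

66.8467 %


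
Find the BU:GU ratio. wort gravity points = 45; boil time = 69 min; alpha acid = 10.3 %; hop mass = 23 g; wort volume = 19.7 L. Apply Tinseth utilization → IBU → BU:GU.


U = 1.65·0.000125^(GP/1000)·(1−e^(−0.04t))/4.15;  IBU = (α/100)·m·U·1000/V;  BU:GU = IBU/GP
U = 1.65·0.000125^(45/1000)·(1−e^(−0.04·69))/4.15 = 0.2485
IBU = (10.3/100)·23·0.2485·1000/19.7 = 29.8882
BU:GU = 29.8882/45

0.6642


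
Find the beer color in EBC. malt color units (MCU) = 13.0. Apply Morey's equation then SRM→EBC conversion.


SRM = 1.4922·MCU^0.6859;  EBC = SRM·1.97
SRM = 1.4922·13.0^0.6859 = 8.6672
EBC = 8.6672·1.97

17.0745 EBC


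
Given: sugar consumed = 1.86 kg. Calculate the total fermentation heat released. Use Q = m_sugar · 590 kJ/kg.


Q = 1.86 · 590

1097.4000 kJ


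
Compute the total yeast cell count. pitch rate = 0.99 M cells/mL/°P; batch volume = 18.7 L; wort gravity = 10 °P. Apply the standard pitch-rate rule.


cells (billions) = rate · V_L · °P
cells = 0.99 · 18.7 · 10

185.1300 billion cells


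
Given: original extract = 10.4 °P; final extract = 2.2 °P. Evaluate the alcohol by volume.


SG = 259/(259 − P);  ABV = (OG − FG)·131.25
OG = 259/(259 − 10.4) = 1.0418
FG = 259/(259 − 2.2) = 1.0086
ABV = (1.0418 − 1.0086)·131.25

4.3663 % ABV


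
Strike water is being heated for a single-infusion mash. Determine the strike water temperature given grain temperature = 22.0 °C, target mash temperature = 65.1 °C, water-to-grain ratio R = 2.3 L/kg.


T_strike = (0.41/R)·(T_mash − T_grain) + T_mash
T_strike = (0.41/2.3)·(65.1 − 22.0) + 65.1

72.7830 °C


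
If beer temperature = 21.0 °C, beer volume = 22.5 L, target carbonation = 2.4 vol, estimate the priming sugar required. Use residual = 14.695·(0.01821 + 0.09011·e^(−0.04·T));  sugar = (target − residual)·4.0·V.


residual = 14.695·(0.01821 + 0.09011·e^(−0.04·21.0)) = 0.8393
sugar = (2.4 − 0.8393)·4.0·22.5

140.4673 g


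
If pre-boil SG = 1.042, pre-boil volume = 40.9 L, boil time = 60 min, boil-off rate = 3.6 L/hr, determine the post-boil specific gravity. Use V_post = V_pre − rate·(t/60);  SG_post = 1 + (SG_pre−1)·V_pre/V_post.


V_post = 40.9 − 3.6·(60/60) = 37.3000
SG_post = 1 + (1.042 − 1)·40.9/37.3000

1.0461


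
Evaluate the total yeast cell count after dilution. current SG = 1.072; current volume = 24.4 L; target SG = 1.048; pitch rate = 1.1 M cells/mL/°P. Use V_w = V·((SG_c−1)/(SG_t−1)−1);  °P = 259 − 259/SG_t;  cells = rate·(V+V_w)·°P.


V_w = 24.4·((1.072−1)/(1.048−1)−1) = 12.2000
V_final = 24.4 + 12.2000 = 36.6000
°P = 259 − 259/1.048 = 11.8626
cells = 1.1·36.6000·11.8626

477.5881 billion cells


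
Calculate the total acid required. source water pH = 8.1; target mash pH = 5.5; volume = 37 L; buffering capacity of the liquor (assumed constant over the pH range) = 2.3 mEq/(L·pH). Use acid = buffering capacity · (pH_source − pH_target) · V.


acid = 2.3 · (8.1 − 5.5) · 37

221.2600 mEq


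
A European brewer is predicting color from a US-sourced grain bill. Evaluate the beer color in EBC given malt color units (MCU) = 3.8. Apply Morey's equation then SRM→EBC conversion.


SRM = 1.4922·MCU^0.6859;  EBC = SRM·1.97
SRM = 1.4922·3.8^0.6859 = 3.7282
EBC = 3.7282·1.97

7.3446 EBC


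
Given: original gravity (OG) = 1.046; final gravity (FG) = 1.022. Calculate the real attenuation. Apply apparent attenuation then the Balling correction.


AA = (OG−FG)/(OG−1)·100;  RA = AA·0.8192
AA = (1.046 − 1.022)/(1.046 − 1)·100 = 52.1739
RA = 52.1739·0.8192

42.7409 %


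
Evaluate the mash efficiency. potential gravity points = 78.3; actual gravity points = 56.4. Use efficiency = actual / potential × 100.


efficiency = 56.4 / 78.3 × 100

72.0307 %


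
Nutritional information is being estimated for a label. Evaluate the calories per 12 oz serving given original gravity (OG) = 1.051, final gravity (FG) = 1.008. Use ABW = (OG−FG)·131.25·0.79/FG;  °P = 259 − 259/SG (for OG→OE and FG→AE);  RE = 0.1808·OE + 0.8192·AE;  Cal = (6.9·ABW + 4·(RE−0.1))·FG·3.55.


ABW = (1.051 − 1.008)·131.25·0.79/1.008 = 4.4232
OE = 259 − 259/1.051 = 12.5680 °P
AE = 259 − 259/1.008 = 2.0556 °P
RE = 0.1808·12.5680 + 0.8192·2.0556 = 3.9562 °P
Cal = (6.9·4.4232 + 4·(3.9562−0.1))·1.008·3.55

164.4088 kcal


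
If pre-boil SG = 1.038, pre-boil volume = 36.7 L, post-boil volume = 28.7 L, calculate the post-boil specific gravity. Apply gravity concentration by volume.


SG_post = 1 + (SG_pre − 1)·V_pre/V_post
pts_pre = (1.038 − 1)·1000 = 38.0000
pts_post = 38.0000·36.7/28.7 = 48.5923
SG_post = 1 + 48.5923/1000

1.0486


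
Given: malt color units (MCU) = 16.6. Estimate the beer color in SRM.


SRM = 1.4922 · MCU^0.6859
SRM = 1.4922 · 16.6^0.6859

10.2494 SRM


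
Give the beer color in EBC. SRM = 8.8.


EBC = SRM · 1.97
EBC = 8.8 · 1.97

17.3360 EBC


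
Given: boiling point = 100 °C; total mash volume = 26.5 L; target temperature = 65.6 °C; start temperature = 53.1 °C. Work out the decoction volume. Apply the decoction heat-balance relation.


V_dec = V_total·(T_target − T_start)/(T_boil − T_start)
V_dec = 26.5·(65.6 − 53.1)/(100 − 53.1)

7.0629 L


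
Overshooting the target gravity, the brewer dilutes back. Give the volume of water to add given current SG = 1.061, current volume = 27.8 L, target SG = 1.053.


V_water = V·((SG_curr − 1)/(SG_target − 1) − 1)
V_water = 27.8·((1.061 − 1)/(1.053 − 1) − 1)

4.1962 L


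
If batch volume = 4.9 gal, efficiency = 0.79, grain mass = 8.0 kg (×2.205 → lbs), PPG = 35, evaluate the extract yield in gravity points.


points = lbs × PPG × eff / vol
lbs = 8.0 × 2.205 = 17.6400
points = 17.6400 × 35 × 0.79 / 4.9

99.5400 points


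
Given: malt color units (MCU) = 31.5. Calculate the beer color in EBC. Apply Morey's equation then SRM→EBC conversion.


SRM = 1.4922·MCU^0.6859;  EBC = SRM·1.97
SRM = 1.4922·31.5^0.6859 = 15.9044
EBC = 15.9044·1.97

31.3317 EBC


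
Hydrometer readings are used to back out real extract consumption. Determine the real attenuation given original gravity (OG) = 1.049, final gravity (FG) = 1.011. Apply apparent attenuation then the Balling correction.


AA = (OG−FG)/(OG−1)·100;  RA = AA·0.8192
AA = (1.049 − 1.011)/(1.049 − 1)·100 = 77.5510
RA = 77.5510·0.8192

63.5298 %


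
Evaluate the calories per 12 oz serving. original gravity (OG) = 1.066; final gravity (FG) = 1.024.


ABW = (OG−FG)·131.25·0.79/FG;  °P = 259 − 259/SG (for OG→OE and FG→AE);  RE = 0.1808·OE + 0.8192·AE;  Cal = (6.9·ABW + 4·(RE−0.1))·FG·3.55
ABW = (1.066 − 1.024)·131.25·0.79/1.024 = 4.2528
OE = 259 − 259/1.066 = 16.0356 °P
AE = 259 − 259/1.024 = 6.0703 °P
RE = 0.1808·16.0356 + 0.8192·6.0703 = 7.8720 °P
Cal = (6.9·4.2528 + 4·(7.8720−0.1))·1.024·3.55

219.6844 kcal


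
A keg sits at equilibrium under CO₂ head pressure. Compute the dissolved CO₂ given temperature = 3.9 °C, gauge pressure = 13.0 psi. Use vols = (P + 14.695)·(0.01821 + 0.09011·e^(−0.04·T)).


vols = (13.0 + 14.695)·(0.01821 + 0.09011·e^(−0.04·3.9))

2.6395 volumes


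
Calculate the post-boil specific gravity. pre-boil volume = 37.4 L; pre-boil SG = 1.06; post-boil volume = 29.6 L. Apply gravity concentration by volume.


SG_post = 1 + (SG_pre − 1)·V_pre/V_post
pts_pre = (1.06 − 1)·1000 = 60.0000
pts_post = 60.0000·37.4/29.6 = 75.8108
SG_post = 1 + 75.8108/1000

1.0758


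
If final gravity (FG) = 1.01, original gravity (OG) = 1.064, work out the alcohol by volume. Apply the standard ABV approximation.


ABV = (OG − FG) · 131.25
ABV = (1.064 − 1.01) · 131.25

7.0875 % ABV


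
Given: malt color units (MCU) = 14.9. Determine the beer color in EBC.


SRM = 1.4922·MCU^0.6859;  EBC = SRM·1.97
SRM = 1.4922·14.9^0.6859 = 9.5173
EBC = 9.5173·1.97

18.7492 EBC


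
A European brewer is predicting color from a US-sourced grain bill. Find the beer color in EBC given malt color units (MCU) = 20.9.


SRM = 1.4922·MCU^0.6859;  EBC = SRM·1.97
SRM = 1.4922·20.9^0.6859 = 12.0037
EBC = 12.0037·1.97

23.6473 EBC


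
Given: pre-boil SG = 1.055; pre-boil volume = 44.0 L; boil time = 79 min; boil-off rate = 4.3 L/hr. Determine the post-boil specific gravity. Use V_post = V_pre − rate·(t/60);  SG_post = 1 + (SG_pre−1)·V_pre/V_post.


V_post = 44.0 − 4.3·(79/60) = 38.3383
SG_post = 1 + (1.055 − 1)·44.0/38.3383

1.0631


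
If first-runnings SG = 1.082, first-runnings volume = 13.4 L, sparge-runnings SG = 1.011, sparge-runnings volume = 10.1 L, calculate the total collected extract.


total = Σ (SG_i − 1)·1000·V_i
first = (1.082 − 1)·1000·13.4 = 1098.8000
sparge = (1.011 − 1)·1000·10.1 = 111.1000
total = 1098.8000 + 111.1000

1209.9000 gravity·L


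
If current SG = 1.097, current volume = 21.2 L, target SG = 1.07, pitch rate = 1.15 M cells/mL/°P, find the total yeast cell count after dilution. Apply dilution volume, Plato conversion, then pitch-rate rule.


V_w = V·((SG_c−1)/(SG_t−1)−1);  °P = 259 − 259/SG_t;  cells = rate·(V+V_w)·°P
V_w = 21.2·((1.097−1)/(1.07−1)−1) = 8.1771
V_final = 21.2 + 8.1771 = 29.3771
°P = 259 − 259/1.07 = 16.9439
cells = 1.15·29.3771·16.9439

572.4287 billion cells


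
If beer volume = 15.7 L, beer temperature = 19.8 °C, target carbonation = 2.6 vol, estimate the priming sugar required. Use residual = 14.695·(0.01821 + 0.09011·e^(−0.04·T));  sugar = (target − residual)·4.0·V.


residual = 14.695·(0.01821 + 0.09011·e^(−0.04·19.8)) = 0.8674
sugar = (2.6 − 0.8674)·4.0·15.7

108.8097 g


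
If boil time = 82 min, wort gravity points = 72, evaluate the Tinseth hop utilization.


U = 1.65·0.000125^(GP/1000) · (1 − e^(−0.04·t))/4.15
bigness = 1.65·0.000125^(72/1000) = 0.8639
boil_factor = (1 − e^(−0.04·82))/4.15 = 0.2319
U = 0.8639 · 0.2319

0.2003


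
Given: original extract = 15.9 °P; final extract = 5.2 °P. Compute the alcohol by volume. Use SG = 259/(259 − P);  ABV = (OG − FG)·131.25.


OG = 259/(259 − 15.9) = 1.0654
FG = 259/(259 − 5.2) = 1.0205
ABV = (1.0654 − 1.0205)·131.25

5.8953 % ABV


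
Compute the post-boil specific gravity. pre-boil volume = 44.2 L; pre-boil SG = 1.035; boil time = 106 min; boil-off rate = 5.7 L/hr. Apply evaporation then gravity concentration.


V_post = V_pre − rate·(t/60);  SG_post = 1 + (SG_pre−1)·V_pre/V_post
V_post = 44.2 − 5.7·(106/60) = 34.1300
SG_post = 1 + (1.035 − 1)·44.2/34.1300

1.0453
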